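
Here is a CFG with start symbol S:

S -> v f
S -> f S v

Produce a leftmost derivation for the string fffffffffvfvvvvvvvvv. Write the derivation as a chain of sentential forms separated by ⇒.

S ⇒ fSv   [S -> f S v]
fSv ⇒ ffSvv   [S -> f S v]
ffSvv ⇒ fffSvvv   [S -> f S v]
fffSvvv ⇒ ffffSvvvv   [S -> f S v]
ffffSvvvv ⇒ fffffSvvvvv   [S -> f S v]
fffffSvvvvv ⇒ ffffffSvvvvvv   [S -> f S v]
ffffffSvvvvvv ⇒ fffffffSvvvvvvv   [S -> f S v]
fffffffSvvvvvvv ⇒ ffffffffSvvvvvvvv   [S -> f S v]
ffffffffSvvvvvvvv ⇒ fffffffffSvvvvvvvvv   [S -> f S v]
fffffffffSvvvvvvvvv ⇒ fffffffffvfvvvvvvvvv   [S -> v f]

S ⇒ fSv ⇒ ffSvv ⇒ fffSvvv ⇒ ffffSvvvv ⇒ fffffSvvvvv ⇒ ffffffSvvvvvv ⇒ fffffffSvvvvvvv ⇒ ffffffffSvvvvvvvv ⇒ fffffffffSvvvvvvvvv ⇒ fffffffffvfvvvvvvvvv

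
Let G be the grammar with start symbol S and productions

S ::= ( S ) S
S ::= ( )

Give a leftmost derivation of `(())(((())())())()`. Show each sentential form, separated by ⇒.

S ⇒ (S)S ⇒ (())S ⇒ (())(S)S ⇒ (())((S)S)S ⇒ (())(((S)S)S)S ⇒ (())(((())S)S)S ⇒ (())(((())())S)S ⇒ (())(((())())())S ⇒ (())(((())())())()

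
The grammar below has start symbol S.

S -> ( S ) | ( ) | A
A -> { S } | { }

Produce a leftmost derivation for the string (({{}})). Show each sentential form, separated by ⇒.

S ⇒ (S) ⇒ ((S)) ⇒ ((A)) ⇒ (({S})) ⇒ (({A})) ⇒ (({{}}))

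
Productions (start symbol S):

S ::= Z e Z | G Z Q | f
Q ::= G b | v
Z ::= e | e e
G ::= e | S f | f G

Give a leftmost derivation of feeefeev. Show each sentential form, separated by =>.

S => GZQ => fGZQ => fSfZQ => fZeZfZQ => feeZfZQ => feeefZQ => feeefeeQ => feeefeev

S => GZQ   [S ::= G Z Q]
GZQ => fGZQ   [G ::= f G]
fGZQ => fSfZQ   [G ::= S f]
fSfZQ => fZeZfZQ   [S ::= Z e Z]
fZeZfZQ => feeZfZQ   [Z ::= e]
feeZfZQ => feeefZQ   [Z ::= e]
feeefZQ => feeefeeQ   [Z ::= e e]
feeefeeQ => feeefeev   [Q ::= v]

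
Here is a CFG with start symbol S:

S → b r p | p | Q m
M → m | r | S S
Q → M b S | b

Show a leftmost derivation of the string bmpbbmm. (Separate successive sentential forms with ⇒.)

S⇒Qm⇒MbSm⇒SSbSm⇒QmSbSm⇒bmSbSm⇒bmpbSm⇒bmpbQmm⇒bmpbbmm

S ⇒ Qm   [S → Q m]
Qm ⇒ MbSm   [Q → M b S]
MbSm ⇒ SSbSm   [M → S S]
SSbSm ⇒ QmSbSm   [S → Q m]
QmSbSm ⇒ bmSbSm   [Q → b]
bmSbSm ⇒ bmpbSm   [S → p]
bmpbSm ⇒ bmpbQmm   [S → Q m]
bmpbQmm ⇒ bmpbbmm   [Q → b]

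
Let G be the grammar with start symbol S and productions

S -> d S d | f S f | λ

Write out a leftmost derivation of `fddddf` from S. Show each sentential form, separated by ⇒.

S⇒fSf⇒fdSdf⇒fddSddf⇒fddddf

S ⇒ fSf   [S -> f S f]
fSf ⇒ fdSdf   [S -> d S d]
fdSdf ⇒ fddSddf   [S -> d S d]
fddSddf ⇒ fddddf   [S -> λ]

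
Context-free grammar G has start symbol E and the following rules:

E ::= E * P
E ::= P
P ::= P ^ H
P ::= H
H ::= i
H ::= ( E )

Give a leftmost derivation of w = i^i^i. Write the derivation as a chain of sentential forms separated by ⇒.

E⇒P⇒P^H⇒P^H^H⇒H^H^H⇒i^H^H⇒i^i^H⇒i^i^i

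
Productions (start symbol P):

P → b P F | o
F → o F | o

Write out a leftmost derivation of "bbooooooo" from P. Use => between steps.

P => bPF => bbPFF => bboFF => bbooFF => bboooFF => bbooooFF => bboooooFF => bbooooooF => bbooooooo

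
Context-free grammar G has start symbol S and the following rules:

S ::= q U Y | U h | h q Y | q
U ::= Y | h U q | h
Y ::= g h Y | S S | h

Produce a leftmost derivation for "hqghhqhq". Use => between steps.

S => hqY => hqghY => hqghSS => hqghhqYS => hqghhqhS => hqghhqhq

S => hqY   [S ::= h q Y]
hqY => hqghY   [Y ::= g h Y]
hqghY => hqghSS   [Y ::= S S]
hqghSS => hqghhqYS   [S ::= h q Y]
hqghhqYS => hqghhqhS   [Y ::= h]
hqghhqhS => hqghhqhq   [S ::= q]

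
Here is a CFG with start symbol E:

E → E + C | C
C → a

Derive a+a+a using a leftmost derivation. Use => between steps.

E => E+C => E+C+C => C+C+C => a+C+C => a+a+C => a+a+a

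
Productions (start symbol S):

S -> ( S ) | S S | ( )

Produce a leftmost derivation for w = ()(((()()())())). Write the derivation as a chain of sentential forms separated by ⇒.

S ⇒ SS ⇒ ()S ⇒ ()(S) ⇒ ()((S)) ⇒ ()((SS)) ⇒ ()(((S)S)) ⇒ ()(((SS)S)) ⇒ ()(((SSS)S)) ⇒ ()(((()SS)S)) ⇒ ()(((()()S)S)) ⇒ ()(((()()())S)) ⇒ ()(((()()())()))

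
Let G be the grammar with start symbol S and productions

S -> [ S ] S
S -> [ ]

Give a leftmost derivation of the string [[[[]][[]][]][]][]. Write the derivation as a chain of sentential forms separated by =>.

S => [S]S => [[S]S]S => [[[S]S]S]S => [[[[]]S]S]S => [[[[]][S]S]S]S => [[[[]][[]]S]S]S => [[[[]][[]][]]S]S => [[[[]][[]][]][]]S => [[[[]][[]][]][]][]

S => [S]S   [S -> [ S ] S]
[S]S => [[S]S]S   [S -> [ S ] S]
[[S]S]S => [[[S]S]S]S   [S -> [ S ] S]
[[[S]S]S]S => [[[[]]S]S]S   [S -> [ ]]
[[[[]]S]S]S => [[[[]][S]S]S]S   [S -> [ S ] S]
[[[[]][S]S]S]S => [[[[]][[]]S]S]S   [S -> [ ]]
[[[[]][[]]S]S]S => [[[[]][[]][]]S]S   [S -> [ ]]
[[[[]][[]][]]S]S => [[[[]][[]][]][]]S   [S -> [ ]]
[[[[]][[]][]][]]S => [[[[]][[]][]][]][]   [S -> [ ]]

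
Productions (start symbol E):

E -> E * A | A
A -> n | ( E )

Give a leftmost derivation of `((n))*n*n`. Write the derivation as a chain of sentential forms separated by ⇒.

E ⇒ E*A   [E -> E * A]
E*A ⇒ E*A*A   [E -> E * A]
E*A*A ⇒ A*A*A   [E -> A]
A*A*A ⇒ (E)*A*A   [A -> ( E )]
(E)*A*A ⇒ (A)*A*A   [E -> A]
(A)*A*A ⇒ ((E))*A*A   [A -> ( E )]
((E))*A*A ⇒ ((A))*A*A   [E -> A]
((A))*A*A ⇒ ((n))*A*A   [A -> n]
((n))*A*A ⇒ ((n))*n*A   [A -> n]
((n))*n*A ⇒ ((n))*n*n   [A -> n]

E ⇒ E*A ⇒ E*A*A ⇒ A*A*A ⇒ (E)*A*A ⇒ (A)*A*A ⇒ ((E))*A*A ⇒ ((A))*A*A ⇒ ((n))*A*A ⇒ ((n))*n*A ⇒ ((n))*n*n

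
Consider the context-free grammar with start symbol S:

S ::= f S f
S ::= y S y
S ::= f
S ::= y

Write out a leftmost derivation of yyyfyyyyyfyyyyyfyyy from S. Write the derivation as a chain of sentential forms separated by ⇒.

S⇒ySy⇒yySyy⇒yyySyyy⇒yyyfSfyyy⇒yyyfySyfyyy⇒yyyfyySyyfyyy⇒yyyfyyySyyyfyyy⇒yyyfyyyySyyyyfyyy⇒yyyfyyyyySyyyyyfyyy⇒yyyfyyyyyfyyyyyfyyy

S ⇒ ySy   [S ::= y S y]
ySy ⇒ yySyy   [S ::= y S y]
yySyy ⇒ yyySyyy   [S ::= y S y]
yyySyyy ⇒ yyyfSfyyy   [S ::= f S f]
yyyfSfyyy ⇒ yyyfySyfyyy   [S ::= y S y]
yyyfySyfyyy ⇒ yyyfyySyyfyyy   [S ::= y S y]
yyyfyySyyfyyy ⇒ yyyfyyySyyyfyyy   [S ::= y S y]
yyyfyyySyyyfyyy ⇒ yyyfyyyySyyyyfyyy   [S ::= y S y]
yyyfyyyySyyyyfyyy ⇒ yyyfyyyyySyyyyyfyyy   [S ::= y S y]
yyyfyyyyySyyyyyfyyy ⇒ yyyfyyyyyfyyyyyfyyy   [S ::= f]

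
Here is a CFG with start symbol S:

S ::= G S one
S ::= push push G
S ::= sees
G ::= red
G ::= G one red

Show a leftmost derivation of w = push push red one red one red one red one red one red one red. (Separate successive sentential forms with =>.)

S => push push G   [S ::= push push G]
push push G => push push G one red   [G ::= G one red]
push push G one red => push push G one red one red   [G ::= G one red]
push push G one red one red => push push G one red one red one red   [G ::= G one red]
push push G one red one red one red => push push G one red one red one red one red   [G ::= G one red]
push push G one red one red one red one red => push push G one red one red one red one red one red   [G ::= G one red]
push push G one red one red one red one red one red => push push G one red one red one red one red one red one red   [G ::= G one red]
push push G one red one red one red one red one red one red => push push red one red one red one red one red one red one red   [G ::= red]

S => push push G => push push G one red => push push G one red one red => push push G one red one red one red => push push G one red one red one red one red => push push G one red one red one red one red one red => push push G one red one red one red one red one red one red => push push red one red one red one red one red one red one red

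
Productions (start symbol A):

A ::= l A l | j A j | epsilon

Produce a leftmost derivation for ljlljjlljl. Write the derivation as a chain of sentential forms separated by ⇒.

A ⇒ lAl   [A ::= l A l]
lAl ⇒ ljAjl   [A ::= j A j]
ljAjl ⇒ ljlAljl   [A ::= l A l]
ljlAljl ⇒ ljllAlljl   [A ::= l A l]
ljllAlljl ⇒ ljlljAjlljl   [A ::= j A j]
ljlljAjlljl ⇒ ljlljjlljl   [A ::= epsilon]

A⇒lAl⇒ljAjl⇒ljlAljl⇒ljllAlljl⇒ljlljAjlljl⇒ljlljjlljl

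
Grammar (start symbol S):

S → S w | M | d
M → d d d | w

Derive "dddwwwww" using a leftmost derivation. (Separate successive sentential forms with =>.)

S => Sw   [S → S w]
Sw => Sww   [S → S w]
Sww => Swww   [S → S w]
Swww => Swwww   [S → S w]
Swwww => Swwwww   [S → S w]
Swwwww => Mwwwww   [S → M]
Mwwwww => dddwwwww   [M → d d d]

S=>Sw=>Sww=>Swww=>Swwww=>Swwwww=>Mwwwww=>dddwwwww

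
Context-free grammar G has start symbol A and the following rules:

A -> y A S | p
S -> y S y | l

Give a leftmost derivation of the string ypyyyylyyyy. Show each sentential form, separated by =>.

A => yAS => ypS => ypySy => ypyySyy => ypyyySyyy => ypyyyySyyyy => ypyyyylyyyy

A => yAS   [A -> y A S]
yAS => ypS   [A -> p]
ypS => ypySy   [S -> y S y]
ypySy => ypyySyy   [S -> y S y]
ypyySyy => ypyyySyyy   [S -> y S y]
ypyyySyyy => ypyyyySyyyy   [S -> y S y]
ypyyyySyyyy => ypyyyylyyyy   [S -> l]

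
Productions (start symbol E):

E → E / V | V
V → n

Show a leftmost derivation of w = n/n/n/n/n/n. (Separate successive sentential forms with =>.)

E => E/V => E/V/V => E/V/V/V => E/V/V/V/V => E/V/V/V/V/V => V/V/V/V/V/V => n/V/V/V/V/V => n/n/V/V/V/V => n/n/n/V/V/V => n/n/n/n/V/V => n/n/n/n/n/V => n/n/n/n/n/n

E => E/V   [E → E / V]
E/V => E/V/V   [E → E / V]
E/V/V => E/V/V/V   [E → E / V]
E/V/V/V => E/V/V/V/V   [E → E / V]
E/V/V/V/V => E/V/V/V/V/V   [E → E / V]
E/V/V/V/V/V => V/V/V/V/V/V   [E → V]
V/V/V/V/V/V => n/V/V/V/V/V   [V → n]
n/V/V/V/V/V => n/n/V/V/V/V   [V → n]
n/n/V/V/V/V => n/n/n/V/V/V   [V → n]
n/n/n/V/V/V => n/n/n/n/V/V   [V → n]
n/n/n/n/V/V => n/n/n/n/n/V   [V → n]
n/n/n/n/n/V => n/n/n/n/n/n   [V → n]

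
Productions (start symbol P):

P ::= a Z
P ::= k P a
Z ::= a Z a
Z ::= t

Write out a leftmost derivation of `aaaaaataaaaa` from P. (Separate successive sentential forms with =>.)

P => aZ => aaZa => aaaZaa => aaaaZaaa => aaaaaZaaaa => aaaaaaZaaaaa => aaaaaataaaaa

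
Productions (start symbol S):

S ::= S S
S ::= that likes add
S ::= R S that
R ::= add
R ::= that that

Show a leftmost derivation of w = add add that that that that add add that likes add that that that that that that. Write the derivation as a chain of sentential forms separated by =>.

S => R S that => add S that => add R S that that => add add S that that => add add R S that that that => add add that that S that that that => add add that that R S that that that that => add add that that that that S that that that that => add add that that that that R S that that that that that => add add that that that that add S that that that that that => add add that that that that add R S that that that that that that => add add that that that that add add S that that that that that that => add add that that that that add add that likes add that that that that that that

S => R S that   [S ::= R S that]
R S that => add S that   [R ::= add]
add S that => add R S that that   [S ::= R S that]
add R S that that => add add S that that   [R ::= add]
add add S that that => add add R S that that that   [S ::= R S that]
add add R S that that that => add add that that S that that that   [R ::= that that]
add add that that S that that that => add add that that R S that that that that   [S ::= R S that]
add add that that R S that that that that => add add that that that that S that that that that   [R ::= that that]
add add that that that that S that that that that => add add that that that that R S that that that that that   [S ::= R S that]
add add that that that that R S that that that that that => add add that that that that add S that that that that that   [R ::= add]
add add that that that that add S that that that that that => add add that that that that add R S that that that that that that   [S ::= R S that]
add add that that that that add R S that that that that that that => add add that that that that add add S that that that that that that   [R ::= add]
add add that that that that add add S that that that that that that => add add that that that that add add that likes add that that that that that that   [S ::= that likes add]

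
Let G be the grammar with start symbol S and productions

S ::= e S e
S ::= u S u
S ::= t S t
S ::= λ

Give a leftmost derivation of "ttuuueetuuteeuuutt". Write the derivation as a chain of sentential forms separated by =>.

S => tSt => ttStt => ttuSutt => ttuuSuutt => ttuuuSuuutt => ttuuueSeuuutt => ttuuueeSeeuuutt => ttuuueetSteeuuutt => ttuuueetuSuteeuuutt => ttuuueetuuteeuuutt

S => tSt   [S ::= t S t]
tSt => ttStt   [S ::= t S t]
ttStt => ttuSutt   [S ::= u S u]
ttuSutt => ttuuSuutt   [S ::= u S u]
ttuuSuutt => ttuuuSuuutt   [S ::= u S u]
ttuuuSuuutt => ttuuueSeuuutt   [S ::= e S e]
ttuuueSeuuutt => ttuuueeSeeuuutt   [S ::= e S e]
ttuuueeSeeuuutt => ttuuueetSteeuuutt   [S ::= t S t]
ttuuueetSteeuuutt => ttuuueetuSuteeuuutt   [S ::= u S u]
ttuuueetuSuteeuuutt => ttuuueetuuteeuuutt   [S ::= λ]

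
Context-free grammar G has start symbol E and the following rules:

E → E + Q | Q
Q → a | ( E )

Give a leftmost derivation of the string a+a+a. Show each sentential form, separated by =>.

E => E+Q => E+Q+Q => Q+Q+Q => a+Q+Q => a+a+Q => a+a+a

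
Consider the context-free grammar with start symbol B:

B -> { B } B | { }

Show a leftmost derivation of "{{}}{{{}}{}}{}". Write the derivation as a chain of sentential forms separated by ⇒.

B ⇒ {B}B ⇒ {{}}B ⇒ {{}}{B}B ⇒ {{}}{{B}B}B ⇒ {{}}{{{}}B}B ⇒ {{}}{{{}}{}}B ⇒ {{}}{{{}}{}}{}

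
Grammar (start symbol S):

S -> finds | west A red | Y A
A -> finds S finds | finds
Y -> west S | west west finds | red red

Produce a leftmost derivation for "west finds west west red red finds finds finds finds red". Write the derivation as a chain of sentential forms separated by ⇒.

S ⇒ west A red ⇒ west finds S finds red ⇒ west finds Y A finds red ⇒ west finds west S A finds red ⇒ west finds west Y A A finds red ⇒ west finds west west S A A finds red ⇒ west finds west west Y A A A finds red ⇒ west finds west west red red A A A finds red ⇒ west finds west west red red finds A A finds red ⇒ west finds west west red red finds finds A finds red ⇒ west finds west west red red finds finds finds finds red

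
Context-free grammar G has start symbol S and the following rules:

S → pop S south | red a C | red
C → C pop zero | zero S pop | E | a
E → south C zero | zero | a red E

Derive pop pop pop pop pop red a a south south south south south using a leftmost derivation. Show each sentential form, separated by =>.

S => pop S south   [S → pop S south]
pop S south => pop pop S south south   [S → pop S south]
pop pop S south south => pop pop pop S south south south   [S → pop S south]
pop pop pop S south south south => pop pop pop pop S south south south south   [S → pop S south]
pop pop pop pop S south south south south => pop pop pop pop pop S south south south south south   [S → pop S south]
pop pop pop pop pop S south south south south south => pop pop pop pop pop red a C south south south south south   [S → red a C]
pop pop pop pop pop red a C south south south south south => pop pop pop pop pop red a a south south south south south   [C → a]

S => pop S south => pop pop S south south => pop pop pop S south south south => pop pop pop pop S south south south south => pop pop pop pop pop S south south south south south => pop pop pop pop pop red a C south south south south south => pop pop pop pop pop red a a south south south south south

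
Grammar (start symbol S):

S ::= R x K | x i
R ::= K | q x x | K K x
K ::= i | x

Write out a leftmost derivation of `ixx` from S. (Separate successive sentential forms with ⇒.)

S ⇒ RxK ⇒ KxK ⇒ ixK ⇒ ixx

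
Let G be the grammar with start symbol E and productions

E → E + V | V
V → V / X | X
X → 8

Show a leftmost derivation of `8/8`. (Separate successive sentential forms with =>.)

E => V => V/X => X/X => 8/X => 8/8

E => V   [E → V]
V => V/X   [V → V / X]
V/X => X/X   [V → X]
X/X => 8/X   [X → 8]
8/X => 8/8   [X → 8]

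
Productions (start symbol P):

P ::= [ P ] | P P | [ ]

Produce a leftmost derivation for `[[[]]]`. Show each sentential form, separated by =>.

P => [P] => [[P]] => [[[]]]

P => [P]   [P ::= [ P ]]
[P] => [[P]]   [P ::= [ P ]]
[[P]] => [[[]]]   [P ::= [ ]]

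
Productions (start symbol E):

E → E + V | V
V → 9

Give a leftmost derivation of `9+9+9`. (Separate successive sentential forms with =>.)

E => E+V => E+V+V => V+V+V => 9+V+V => 9+9+V => 9+9+9

E => E+V   [E → E + V]
E+V => E+V+V   [E → E + V]
E+V+V => V+V+V   [E → V]
V+V+V => 9+V+V   [V → 9]
9+V+V => 9+9+V   [V → 9]
9+9+V => 9+9+9   [V → 9]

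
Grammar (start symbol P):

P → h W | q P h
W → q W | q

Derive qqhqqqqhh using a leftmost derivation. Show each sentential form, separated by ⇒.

P ⇒ qPh   [P → q P h]
qPh ⇒ qqPhh   [P → q P h]
qqPhh ⇒ qqhWhh   [P → h W]
qqhWhh ⇒ qqhqWhh   [W → q W]
qqhqWhh ⇒ qqhqqWhh   [W → q W]
qqhqqWhh ⇒ qqhqqqWhh   [W → q W]
qqhqqqWhh ⇒ qqhqqqqhh   [W → q]

P⇒qPh⇒qqPhh⇒qqhWhh⇒qqhqWhh⇒qqhqqWhh⇒qqhqqqWhh⇒qqhqqqqhh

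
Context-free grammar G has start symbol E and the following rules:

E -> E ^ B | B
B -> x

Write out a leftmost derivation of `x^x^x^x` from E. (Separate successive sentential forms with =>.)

E => E^B   [E -> E ^ B]
E^B => E^B^B   [E -> E ^ B]
E^B^B => E^B^B^B   [E -> E ^ B]
E^B^B^B => B^B^B^B   [E -> B]
B^B^B^B => x^B^B^B   [B -> x]
x^B^B^B => x^x^B^B   [B -> x]
x^x^B^B => x^x^x^B   [B -> x]
x^x^x^B => x^x^x^x   [B -> x]

E => E^B => E^B^B => E^B^B^B => B^B^B^B => x^B^B^B => x^x^B^B => x^x^x^B => x^x^x^x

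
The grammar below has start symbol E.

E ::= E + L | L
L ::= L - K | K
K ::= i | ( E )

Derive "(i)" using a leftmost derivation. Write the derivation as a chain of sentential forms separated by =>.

E => L => K => (E) => (L) => (K) => (i)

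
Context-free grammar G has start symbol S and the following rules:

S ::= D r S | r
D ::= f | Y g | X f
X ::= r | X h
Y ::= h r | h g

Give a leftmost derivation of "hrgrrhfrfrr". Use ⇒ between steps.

S⇒DrS⇒YgrS⇒hrgrS⇒hrgrDrS⇒hrgrXfrS⇒hrgrXhfrS⇒hrgrrhfrS⇒hrgrrhfrDrS⇒hrgrrhfrfrS⇒hrgrrhfrfrr

S ⇒ DrS   [S ::= D r S]
DrS ⇒ YgrS   [D ::= Y g]
YgrS ⇒ hrgrS   [Y ::= h r]
hrgrS ⇒ hrgrDrS   [S ::= D r S]
hrgrDrS ⇒ hrgrXfrS   [D ::= X f]
hrgrXfrS ⇒ hrgrXhfrS   [X ::= X h]
hrgrXhfrS ⇒ hrgrrhfrS   [X ::= r]
hrgrrhfrS ⇒ hrgrrhfrDrS   [S ::= D r S]
hrgrrhfrDrS ⇒ hrgrrhfrfrS   [D ::= f]
hrgrrhfrfrS ⇒ hrgrrhfrfrr   [S ::= r]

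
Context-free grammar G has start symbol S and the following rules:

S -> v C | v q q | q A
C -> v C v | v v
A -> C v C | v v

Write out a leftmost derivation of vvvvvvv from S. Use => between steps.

S => vC   [S -> v C]
vC => vvCv   [C -> v C v]
vvCv => vvvCvv   [C -> v C v]
vvvCvv => vvvvvvv   [C -> v v]

S => vC => vvCv => vvvCvv => vvvvvvv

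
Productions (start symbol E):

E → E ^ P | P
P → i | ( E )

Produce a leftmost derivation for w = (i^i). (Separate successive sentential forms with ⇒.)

E ⇒ P   [E → P]
P ⇒ (E)   [P → ( E )]
(E) ⇒ (E^P)   [E → E ^ P]
(E^P) ⇒ (P^P)   [E → P]
(P^P) ⇒ (i^P)   [P → i]
(i^P) ⇒ (i^i)   [P → i]

E⇒P⇒(E)⇒(E^P)⇒(P^P)⇒(i^P)⇒(i^i)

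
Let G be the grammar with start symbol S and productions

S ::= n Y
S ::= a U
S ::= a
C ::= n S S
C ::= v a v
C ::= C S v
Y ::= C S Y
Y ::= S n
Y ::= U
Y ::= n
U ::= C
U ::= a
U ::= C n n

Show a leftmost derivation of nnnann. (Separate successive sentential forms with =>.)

S => nY   [S ::= n Y]
nY => nU   [Y ::= U]
nU => nC   [U ::= C]
nC => nnSS   [C ::= n S S]
nnSS => nnnYS   [S ::= n Y]
nnnYS => nnnUS   [Y ::= U]
nnnUS => nnnaS   [U ::= a]
nnnaS => nnnanY   [S ::= n Y]
nnnanY => nnnann   [Y ::= n]

S=>nY=>nU=>nC=>nnSS=>nnnYS=>nnnUS=>nnnaS=>nnnanY=>nnnann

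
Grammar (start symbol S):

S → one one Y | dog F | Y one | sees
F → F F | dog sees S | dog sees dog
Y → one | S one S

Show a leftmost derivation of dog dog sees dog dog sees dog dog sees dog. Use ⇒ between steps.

S ⇒ dog F   [S → dog F]
dog F ⇒ dog F F   [F → F F]
dog F F ⇒ dog dog sees S F   [F → dog sees S]
dog dog sees S F ⇒ dog dog sees dog F F   [S → dog F]
dog dog sees dog F F ⇒ dog dog sees dog dog sees dog F   [F → dog sees dog]
dog dog sees dog dog sees dog F ⇒ dog dog sees dog dog sees dog dog sees dog   [F → dog sees dog]

S ⇒ dog F ⇒ dog F F ⇒ dog dog sees S F ⇒ dog dog sees dog F F ⇒ dog dog sees dog dog sees dog F ⇒ dog dog sees dog dog sees dog dog sees dog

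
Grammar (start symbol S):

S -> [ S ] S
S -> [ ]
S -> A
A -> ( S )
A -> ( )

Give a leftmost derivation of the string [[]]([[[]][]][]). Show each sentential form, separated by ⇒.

S⇒[S]S⇒[[]]S⇒[[]]A⇒[[]](S)⇒[[]]([S]S)⇒[[]]([[S]S]S)⇒[[]]([[[]]S]S)⇒[[]]([[[]][]]S)⇒[[]]([[[]][]][])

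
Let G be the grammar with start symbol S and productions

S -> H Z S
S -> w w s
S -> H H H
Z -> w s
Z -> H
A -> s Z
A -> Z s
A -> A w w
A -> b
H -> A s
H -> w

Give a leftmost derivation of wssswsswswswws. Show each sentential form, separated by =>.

S => HZS => AsZS => ZssZS => wsssZS => wssswsS => wssswsHZS => wssswsAsZS => wssswssZsZS => wssswssHsZS => wssswsswsZS => wssswsswswsS => wssswsswswswws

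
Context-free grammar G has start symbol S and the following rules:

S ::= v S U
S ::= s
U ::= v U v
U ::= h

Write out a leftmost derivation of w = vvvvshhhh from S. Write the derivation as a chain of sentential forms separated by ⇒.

S ⇒ vSU ⇒ vvSUU ⇒ vvvSUUU ⇒ vvvvSUUUU ⇒ vvvvsUUUU ⇒ vvvvshUUU ⇒ vvvvshhUU ⇒ vvvvshhhU ⇒ vvvvshhhh

S ⇒ vSU   [S ::= v S U]
vSU ⇒ vvSUU   [S ::= v S U]
vvSUU ⇒ vvvSUUU   [S ::= v S U]
vvvSUUU ⇒ vvvvSUUUU   [S ::= v S U]
vvvvSUUUU ⇒ vvvvsUUUU   [S ::= s]
vvvvsUUUU ⇒ vvvvshUUU   [U ::= h]
vvvvshUUU ⇒ vvvvshhUU   [U ::= h]
vvvvshhUU ⇒ vvvvshhhU   [U ::= h]
vvvvshhhU ⇒ vvvvshhhh   [U ::= h]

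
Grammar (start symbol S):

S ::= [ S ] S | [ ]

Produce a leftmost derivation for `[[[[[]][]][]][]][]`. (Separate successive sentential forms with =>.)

S => [S]S => [[S]S]S => [[[S]S]S]S => [[[[S]S]S]S]S => [[[[[]]S]S]S]S => [[[[[]][]]S]S]S => [[[[[]][]][]]S]S => [[[[[]][]][]][]]S => [[[[[]][]][]][]][]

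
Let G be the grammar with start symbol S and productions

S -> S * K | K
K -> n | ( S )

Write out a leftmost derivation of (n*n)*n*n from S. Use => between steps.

S => S*K => S*K*K => K*K*K => (S)*K*K => (S*K)*K*K => (K*K)*K*K => (n*K)*K*K => (n*n)*K*K => (n*n)*n*K => (n*n)*n*n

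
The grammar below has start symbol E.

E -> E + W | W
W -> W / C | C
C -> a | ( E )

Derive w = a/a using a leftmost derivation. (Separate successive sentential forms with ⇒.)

E ⇒ W   [E -> W]
W ⇒ W/C   [W -> W / C]
W/C ⇒ C/C   [W -> C]
C/C ⇒ a/C   [C -> a]
a/C ⇒ a/a   [C -> a]

E⇒W⇒W/C⇒C/C⇒a/C⇒a/a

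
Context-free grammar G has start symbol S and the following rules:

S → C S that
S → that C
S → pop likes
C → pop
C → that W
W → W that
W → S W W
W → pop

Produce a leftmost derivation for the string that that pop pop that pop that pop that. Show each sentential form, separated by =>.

S => C S that   [S → C S that]
C S that => that W S that   [C → that W]
that W S that => that S W W S that   [W → S W W]
that S W W S that => that that C W W S that   [S → that C]
that that C W W S that => that that pop W W S that   [C → pop]
that that pop W W S that => that that pop W that W S that   [W → W that]
that that pop W that W S that => that that pop pop that W S that   [W → pop]
that that pop pop that W S that => that that pop pop that pop S that   [W → pop]
that that pop pop that pop S that => that that pop pop that pop that C that   [S → that C]
that that pop pop that pop that C that => that that pop pop that pop that pop that   [C → pop]

S => C S that => that W S that => that S W W S that => that that C W W S that => that that pop W W S that => that that pop W that W S that => that that pop pop that W S that => that that pop pop that pop S that => that that pop pop that pop that C that => that that pop pop that pop that pop that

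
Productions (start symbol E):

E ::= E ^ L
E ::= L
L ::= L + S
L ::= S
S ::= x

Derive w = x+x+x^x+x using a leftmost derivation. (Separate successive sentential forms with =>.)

E=>E^L=>L^L=>L+S^L=>L+S+S^L=>S+S+S^L=>x+S+S^L=>x+x+S^L=>x+x+x^L=>x+x+x^L+S=>x+x+x^S+S=>x+x+x^x+S=>x+x+x^x+x

E => E^L   [E ::= E ^ L]
E^L => L^L   [E ::= L]
L^L => L+S^L   [L ::= L + S]
L+S^L => L+S+S^L   [L ::= L + S]
L+S+S^L => S+S+S^L   [L ::= S]
S+S+S^L => x+S+S^L   [S ::= x]
x+S+S^L => x+x+S^L   [S ::= x]
x+x+S^L => x+x+x^L   [S ::= x]
x+x+x^L => x+x+x^L+S   [L ::= L + S]
x+x+x^L+S => x+x+x^S+S   [L ::= S]
x+x+x^S+S => x+x+x^x+S   [S ::= x]
x+x+x^x+S => x+x+x^x+x   [S ::= x]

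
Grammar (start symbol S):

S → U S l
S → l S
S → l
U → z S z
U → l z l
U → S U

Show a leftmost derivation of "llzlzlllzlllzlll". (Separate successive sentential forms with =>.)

S => USl => SUSl => lSUSl => llSUSl => llUSlUSl => llzSzSlUSl => llzUSlzSlUSl => llzlzlSlzSlUSl => llzlzlllzSlUSl => llzlzlllzllUSl => llzlzlllzlllzlSl => llzlzlllzlllzlll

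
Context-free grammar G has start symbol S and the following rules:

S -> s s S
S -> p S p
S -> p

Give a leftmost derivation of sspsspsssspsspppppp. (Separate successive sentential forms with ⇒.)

S ⇒ ssS ⇒ sspSp ⇒ sspssSp ⇒ sspsspSpp ⇒ sspsspssSpp ⇒ sspsspssssSpp ⇒ sspsspsssspSppp ⇒ sspsspsssspssSppp ⇒ sspsspsssspsspSpppp ⇒ sspsspsssspsspppppp

S ⇒ ssS   [S -> s s S]
ssS ⇒ sspSp   [S -> p S p]
sspSp ⇒ sspssSp   [S -> s s S]
sspssSp ⇒ sspsspSpp   [S -> p S p]
sspsspSpp ⇒ sspsspssSpp   [S -> s s S]
sspsspssSpp ⇒ sspsspssssSpp   [S -> s s S]
sspsspssssSpp ⇒ sspsspsssspSppp   [S -> p S p]
sspsspsssspSppp ⇒ sspsspsssspssSppp   [S -> s s S]
sspsspsssspssSppp ⇒ sspsspsssspsspSpppp   [S -> p S p]
sspsspsssspsspSpppp ⇒ sspsspsssspsspppppp   [S -> p]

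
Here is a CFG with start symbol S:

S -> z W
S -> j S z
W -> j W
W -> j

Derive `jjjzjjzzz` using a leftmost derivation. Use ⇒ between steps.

S ⇒ jSz   [S -> j S z]
jSz ⇒ jjSzz   [S -> j S z]
jjSzz ⇒ jjjSzzz   [S -> j S z]
jjjSzzz ⇒ jjjzWzzz   [S -> z W]
jjjzWzzz ⇒ jjjzjWzzz   [W -> j W]
jjjzjWzzz ⇒ jjjzjjzzz   [W -> j]

S ⇒ jSz ⇒ jjSzz ⇒ jjjSzzz ⇒ jjjzWzzz ⇒ jjjzjWzzz ⇒ jjjzjjzzz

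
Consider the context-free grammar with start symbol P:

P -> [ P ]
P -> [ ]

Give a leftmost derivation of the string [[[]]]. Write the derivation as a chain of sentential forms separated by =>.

P => [P] => [[P]] => [[[]]]

P => [P]   [P -> [ P ]]
[P] => [[P]]   [P -> [ P ]]
[[P]] => [[[]]]   [P -> [ ]]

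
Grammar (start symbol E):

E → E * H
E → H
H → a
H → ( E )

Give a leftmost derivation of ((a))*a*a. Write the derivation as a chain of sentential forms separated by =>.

E => E*H   [E → E * H]
E*H => E*H*H   [E → E * H]
E*H*H => H*H*H   [E → H]
H*H*H => (E)*H*H   [H → ( E )]
(E)*H*H => (H)*H*H   [E → H]
(H)*H*H => ((E))*H*H   [H → ( E )]
((E))*H*H => ((H))*H*H   [E → H]
((H))*H*H => ((a))*H*H   [H → a]
((a))*H*H => ((a))*a*H   [H → a]
((a))*a*H => ((a))*a*a   [H → a]

E => E*H => E*H*H => H*H*H => (E)*H*H => (H)*H*H => ((E))*H*H => ((H))*H*H => ((a))*H*H => ((a))*a*H => ((a))*a*a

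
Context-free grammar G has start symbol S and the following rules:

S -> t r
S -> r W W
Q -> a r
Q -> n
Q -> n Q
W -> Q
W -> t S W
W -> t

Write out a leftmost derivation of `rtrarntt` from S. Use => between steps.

S => rWW => rtSWW => rtrWWWW => rtrQWWW => rtrarWWW => rtrarQWW => rtrarnWW => rtrarntW => rtrarntt

S => rWW   [S -> r W W]
rWW => rtSWW   [W -> t S W]
rtSWW => rtrWWWW   [S -> r W W]
rtrWWWW => rtrQWWW   [W -> Q]
rtrQWWW => rtrarWWW   [Q -> a r]
rtrarWWW => rtrarQWW   [W -> Q]
rtrarQWW => rtrarnWW   [Q -> n]
rtrarnWW => rtrarntW   [W -> t]
rtrarntW => rtrarntt   [W -> t]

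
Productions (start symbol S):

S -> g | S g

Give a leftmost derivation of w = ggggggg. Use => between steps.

S=>Sg=>Sgg=>Sggg=>Sgggg=>Sggggg=>Sgggggg=>ggggggg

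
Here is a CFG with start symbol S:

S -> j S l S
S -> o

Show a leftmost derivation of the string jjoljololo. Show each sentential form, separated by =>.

S => jSlS => jjSlSlS => jjolSlS => jjoljSlSlS => jjoljolSlS => jjoljololS => jjoljololo

S => jSlS   [S -> j S l S]
jSlS => jjSlSlS   [S -> j S l S]
jjSlSlS => jjolSlS   [S -> o]
jjolSlS => jjoljSlSlS   [S -> j S l S]
jjoljSlSlS => jjoljolSlS   [S -> o]
jjoljolSlS => jjoljololS   [S -> o]
jjoljololS => jjoljololo   [S -> o]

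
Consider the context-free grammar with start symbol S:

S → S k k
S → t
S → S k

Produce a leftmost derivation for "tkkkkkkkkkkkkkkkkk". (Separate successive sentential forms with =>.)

S=>Skk=>Skkkk=>Skkkkkk=>Skkkkkkk=>Skkkkkkkkk=>Skkkkkkkkkk=>Skkkkkkkkkkkk=>Skkkkkkkkkkkkkk=>Skkkkkkkkkkkkkkkk=>Skkkkkkkkkkkkkkkkk=>tkkkkkkkkkkkkkkkkk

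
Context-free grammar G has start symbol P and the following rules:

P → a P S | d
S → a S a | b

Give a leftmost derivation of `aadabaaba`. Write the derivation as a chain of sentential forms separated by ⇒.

P⇒aPS⇒aaPSS⇒aadSS⇒aadaSaS⇒aadabaS⇒aadabaaSa⇒aadabaaba

P ⇒ aPS   [P → a P S]
aPS ⇒ aaPSS   [P → a P S]
aaPSS ⇒ aadSS   [P → d]
aadSS ⇒ aadaSaS   [S → a S a]
aadaSaS ⇒ aadabaS   [S → b]
aadabaS ⇒ aadabaaSa   [S → a S a]
aadabaaSa ⇒ aadabaaba   [S → b]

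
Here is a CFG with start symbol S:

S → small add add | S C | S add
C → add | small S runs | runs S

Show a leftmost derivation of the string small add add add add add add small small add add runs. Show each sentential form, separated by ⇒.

S ⇒ S C ⇒ S C C ⇒ S add C C ⇒ S C add C C ⇒ S add C add C C ⇒ small add add add C add C C ⇒ small add add add add add C C ⇒ small add add add add add add C ⇒ small add add add add add add small S runs ⇒ small add add add add add add small small add add runs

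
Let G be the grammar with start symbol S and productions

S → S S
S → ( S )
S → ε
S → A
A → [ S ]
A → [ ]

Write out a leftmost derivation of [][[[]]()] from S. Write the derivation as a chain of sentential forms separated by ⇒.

S ⇒ SS ⇒ AS ⇒ []S ⇒ []A ⇒ [][S] ⇒ [][SS] ⇒ [][AS] ⇒ [][[S]S] ⇒ [][[SS]S] ⇒ [][[AS]S] ⇒ [][[[]S]S] ⇒ [][[[]]S] ⇒ [][[[]](S)] ⇒ [][[[]]()]

S ⇒ SS   [S → S S]
SS ⇒ AS   [S → A]
AS ⇒ []S   [A → [ ]]
[]S ⇒ []A   [S → A]
[]A ⇒ [][S]   [A → [ S ]]
[][S] ⇒ [][SS]   [S → S S]
[][SS] ⇒ [][AS]   [S → A]
[][AS] ⇒ [][[S]S]   [A → [ S ]]
[][[S]S] ⇒ [][[SS]S]   [S → S S]
[][[SS]S] ⇒ [][[AS]S]   [S → A]
[][[AS]S] ⇒ [][[[]S]S]   [A → [ ]]
[][[[]S]S] ⇒ [][[[]]S]   [S → ε]
[][[[]]S] ⇒ [][[[]](S)]   [S → ( S )]
[][[[]](S)] ⇒ [][[[]]()]   [S → ε]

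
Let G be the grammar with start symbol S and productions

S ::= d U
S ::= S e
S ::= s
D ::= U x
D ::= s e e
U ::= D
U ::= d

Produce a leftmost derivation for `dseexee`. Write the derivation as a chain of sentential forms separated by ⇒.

S ⇒ Se   [S ::= S e]
Se ⇒ See   [S ::= S e]
See ⇒ dUee   [S ::= d U]
dUee ⇒ dDee   [U ::= D]
dDee ⇒ dUxee   [D ::= U x]
dUxee ⇒ dDxee   [U ::= D]
dDxee ⇒ dseexee   [D ::= s e e]

S ⇒ Se ⇒ See ⇒ dUee ⇒ dDee ⇒ dUxee ⇒ dDxee ⇒ dseexee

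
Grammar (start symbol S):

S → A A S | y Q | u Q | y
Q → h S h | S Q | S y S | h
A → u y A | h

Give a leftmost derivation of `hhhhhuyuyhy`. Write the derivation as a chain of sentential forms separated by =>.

S => AAS   [S → A A S]
AAS => hAS   [A → h]
hAS => hhS   [A → h]
hhS => hhAAS   [S → A A S]
hhAAS => hhhAS   [A → h]
hhhAS => hhhhS   [A → h]
hhhhS => hhhhAAS   [S → A A S]
hhhhAAS => hhhhhAS   [A → h]
hhhhhAS => hhhhhuyAS   [A → u y A]
hhhhhuyAS => hhhhhuyuyAS   [A → u y A]
hhhhhuyuyAS => hhhhhuyuyhS   [A → h]
hhhhhuyuyhS => hhhhhuyuyhy   [S → y]

S=>AAS=>hAS=>hhS=>hhAAS=>hhhAS=>hhhhS=>hhhhAAS=>hhhhhAS=>hhhhhuyAS=>hhhhhuyuyAS=>hhhhhuyuyhS=>hhhhhuyuyhy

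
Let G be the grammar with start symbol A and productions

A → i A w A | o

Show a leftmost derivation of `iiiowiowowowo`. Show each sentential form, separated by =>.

A=>iAwA=>iiAwAwA=>iiiAwAwAwA=>iiiowAwAwA=>iiiowiAwAwAwA=>iiiowiowAwAwA=>iiiowiowowAwA=>iiiowiowowowA=>iiiowiowowowo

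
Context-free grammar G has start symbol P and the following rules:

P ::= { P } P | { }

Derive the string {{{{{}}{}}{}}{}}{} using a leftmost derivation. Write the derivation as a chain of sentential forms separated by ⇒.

P ⇒ {P}P   [P ::= { P } P]
{P}P ⇒ {{P}P}P   [P ::= { P } P]
{{P}P}P ⇒ {{{P}P}P}P   [P ::= { P } P]
{{{P}P}P}P ⇒ {{{{P}P}P}P}P   [P ::= { P } P]
{{{{P}P}P}P}P ⇒ {{{{{}}P}P}P}P   [P ::= { }]
{{{{{}}P}P}P}P ⇒ {{{{{}}{}}P}P}P   [P ::= { }]
{{{{{}}{}}P}P}P ⇒ {{{{{}}{}}{}}P}P   [P ::= { }]
{{{{{}}{}}{}}P}P ⇒ {{{{{}}{}}{}}{}}P   [P ::= { }]
{{{{{}}{}}{}}{}}P ⇒ {{{{{}}{}}{}}{}}{}   [P ::= { }]

P ⇒ {P}P ⇒ {{P}P}P ⇒ {{{P}P}P}P ⇒ {{{{P}P}P}P}P ⇒ {{{{{}}P}P}P}P ⇒ {{{{{}}{}}P}P}P ⇒ {{{{{}}{}}{}}P}P ⇒ {{{{{}}{}}{}}{}}P ⇒ {{{{{}}{}}{}}{}}{}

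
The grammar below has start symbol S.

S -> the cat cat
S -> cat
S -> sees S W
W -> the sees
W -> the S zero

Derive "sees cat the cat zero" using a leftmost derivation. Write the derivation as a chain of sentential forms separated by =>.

S => sees S W => sees cat W => sees cat the S zero => sees cat the cat zero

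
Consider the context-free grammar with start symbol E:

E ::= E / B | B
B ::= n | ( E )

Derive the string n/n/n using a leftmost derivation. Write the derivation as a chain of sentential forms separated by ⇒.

E⇒E/B⇒E/B/B⇒B/B/B⇒n/B/B⇒n/n/B⇒n/n/n

E ⇒ E/B   [E ::= E / B]
E/B ⇒ E/B/B   [E ::= E / B]
E/B/B ⇒ B/B/B   [E ::= B]
B/B/B ⇒ n/B/B   [B ::= n]
n/B/B ⇒ n/n/B   [B ::= n]
n/n/B ⇒ n/n/n   [B ::= n]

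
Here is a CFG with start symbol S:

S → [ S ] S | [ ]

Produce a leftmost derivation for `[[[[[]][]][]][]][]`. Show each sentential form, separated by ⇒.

S ⇒ [S]S   [S → [ S ] S]
[S]S ⇒ [[S]S]S   [S → [ S ] S]
[[S]S]S ⇒ [[[S]S]S]S   [S → [ S ] S]
[[[S]S]S]S ⇒ [[[[S]S]S]S]S   [S → [ S ] S]
[[[[S]S]S]S]S ⇒ [[[[[]]S]S]S]S   [S → [ ]]
[[[[[]]S]S]S]S ⇒ [[[[[]][]]S]S]S   [S → [ ]]
[[[[[]][]]S]S]S ⇒ [[[[[]][]][]]S]S   [S → [ ]]
[[[[[]][]][]]S]S ⇒ [[[[[]][]][]][]]S   [S → [ ]]
[[[[[]][]][]][]]S ⇒ [[[[[]][]][]][]][]   [S → [ ]]

S ⇒ [S]S ⇒ [[S]S]S ⇒ [[[S]S]S]S ⇒ [[[[S]S]S]S]S ⇒ [[[[[]]S]S]S]S ⇒ [[[[[]][]]S]S]S ⇒ [[[[[]][]][]]S]S ⇒ [[[[[]][]][]][]]S ⇒ [[[[[]][]][]][]][]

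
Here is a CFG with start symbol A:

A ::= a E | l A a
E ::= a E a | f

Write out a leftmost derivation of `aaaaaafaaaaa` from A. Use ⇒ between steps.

A ⇒ aE ⇒ aaEa ⇒ aaaEaa ⇒ aaaaEaaa ⇒ aaaaaEaaaa ⇒ aaaaaaEaaaaa ⇒ aaaaaafaaaaa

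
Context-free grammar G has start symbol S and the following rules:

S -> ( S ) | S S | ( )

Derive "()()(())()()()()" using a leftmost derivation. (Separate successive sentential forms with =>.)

S => SS => SSS => ()SS => ()()S => ()()SS => ()()SSS => ()()SSSS => ()()SSSSS => ()()(S)SSSS => ()()(())SSSS => ()()(())()SSS => ()()(())()()SS => ()()(())()()()S => ()()(())()()()()

S => SS   [S -> S S]
SS => SSS   [S -> S S]
SSS => ()SS   [S -> ( )]
()SS => ()()S   [S -> ( )]
()()S => ()()SS   [S -> S S]
()()SS => ()()SSS   [S -> S S]
()()SSS => ()()SSSS   [S -> S S]
()()SSSS => ()()SSSSS   [S -> S S]
()()SSSSS => ()()(S)SSSS   [S -> ( S )]
()()(S)SSSS => ()()(())SSSS   [S -> ( )]
()()(())SSSS => ()()(())()SSS   [S -> ( )]
()()(())()SSS => ()()(())()()SS   [S -> ( )]
()()(())()()SS => ()()(())()()()S   [S -> ( )]
()()(())()()()S => ()()(())()()()()   [S -> ( )]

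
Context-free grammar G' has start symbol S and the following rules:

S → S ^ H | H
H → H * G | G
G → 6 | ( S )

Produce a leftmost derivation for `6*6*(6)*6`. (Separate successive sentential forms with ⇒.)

S ⇒ H ⇒ H*G ⇒ H*G*G ⇒ H*G*G*G ⇒ G*G*G*G ⇒ 6*G*G*G ⇒ 6*6*G*G ⇒ 6*6*(S)*G ⇒ 6*6*(H)*G ⇒ 6*6*(G)*G ⇒ 6*6*(6)*G ⇒ 6*6*(6)*6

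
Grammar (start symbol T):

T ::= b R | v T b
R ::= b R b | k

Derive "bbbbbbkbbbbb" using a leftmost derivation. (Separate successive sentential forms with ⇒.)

T ⇒ bR   [T ::= b R]
bR ⇒ bbRb   [R ::= b R b]
bbRb ⇒ bbbRbb   [R ::= b R b]
bbbRbb ⇒ bbbbRbbb   [R ::= b R b]
bbbbRbbb ⇒ bbbbbRbbbb   [R ::= b R b]
bbbbbRbbbb ⇒ bbbbbbRbbbbb   [R ::= b R b]
bbbbbbRbbbbb ⇒ bbbbbbkbbbbb   [R ::= k]

T⇒bR⇒bbRb⇒bbbRbb⇒bbbbRbbb⇒bbbbbRbbbb⇒bbbbbbRbbbbb⇒bbbbbbkbbbbb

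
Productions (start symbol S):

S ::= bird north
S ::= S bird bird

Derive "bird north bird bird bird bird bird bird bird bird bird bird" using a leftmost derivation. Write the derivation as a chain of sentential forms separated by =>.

S => S bird bird => S bird bird bird bird => S bird bird bird bird bird bird => S bird bird bird bird bird bird bird bird => S bird bird bird bird bird bird bird bird bird bird => bird north bird bird bird bird bird bird bird bird bird bird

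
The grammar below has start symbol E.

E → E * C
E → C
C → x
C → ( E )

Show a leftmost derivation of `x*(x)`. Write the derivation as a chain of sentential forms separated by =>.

E => E*C => C*C => x*C => x*(E) => x*(C) => x*(x)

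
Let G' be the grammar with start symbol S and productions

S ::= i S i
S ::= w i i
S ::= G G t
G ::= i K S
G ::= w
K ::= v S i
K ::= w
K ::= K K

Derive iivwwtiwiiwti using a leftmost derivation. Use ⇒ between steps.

S ⇒ iSi   [S ::= i S i]
iSi ⇒ iGGti   [S ::= G G t]
iGGti ⇒ iiKSGti   [G ::= i K S]
iiKSGti ⇒ iivSiSGti   [K ::= v S i]
iivSiSGti ⇒ iivGGtiSGti   [S ::= G G t]
iivGGtiSGti ⇒ iivwGtiSGti   [G ::= w]
iivwGtiSGti ⇒ iivwwtiSGti   [G ::= w]
iivwwtiSGti ⇒ iivwwtiwiiGti   [S ::= w i i]
iivwwtiwiiGti ⇒ iivwwtiwiiwti   [G ::= w]

S ⇒ iSi ⇒ iGGti ⇒ iiKSGti ⇒ iivSiSGti ⇒ iivGGtiSGti ⇒ iivwGtiSGti ⇒ iivwwtiSGti ⇒ iivwwtiwiiGti ⇒ iivwwtiwiiwti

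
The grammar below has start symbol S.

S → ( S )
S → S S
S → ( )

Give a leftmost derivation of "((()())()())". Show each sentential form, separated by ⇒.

S ⇒ (S) ⇒ (SS) ⇒ (SSS) ⇒ ((S)SS) ⇒ ((SS)SS) ⇒ ((()S)SS) ⇒ ((()())SS) ⇒ ((()())()S) ⇒ ((()())()())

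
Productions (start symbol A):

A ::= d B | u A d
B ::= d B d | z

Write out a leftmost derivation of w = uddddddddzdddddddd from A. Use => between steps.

A=>uAd=>udBd=>uddBdd=>udddBddd=>uddddBdddd=>udddddBddddd=>uddddddBdddddd=>udddddddBddddddd=>uddddddddBdddddddd=>uddddddddzdddddddd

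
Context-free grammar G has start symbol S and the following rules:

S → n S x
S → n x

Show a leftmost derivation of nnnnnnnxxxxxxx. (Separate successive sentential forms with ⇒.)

S ⇒ nSx ⇒ nnSxx ⇒ nnnSxxx ⇒ nnnnSxxxx ⇒ nnnnnSxxxxx ⇒ nnnnnnSxxxxxx ⇒ nnnnnnnxxxxxxx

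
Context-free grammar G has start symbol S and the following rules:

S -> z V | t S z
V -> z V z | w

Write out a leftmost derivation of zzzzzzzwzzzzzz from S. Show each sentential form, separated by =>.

S => zV => zzVz => zzzVzz => zzzzVzzz => zzzzzVzzzz => zzzzzzVzzzzz => zzzzzzzVzzzzzz => zzzzzzzwzzzzzz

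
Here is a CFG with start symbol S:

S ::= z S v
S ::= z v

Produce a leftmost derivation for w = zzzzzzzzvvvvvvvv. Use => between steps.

S => zSv   [S ::= z S v]
zSv => zzSvv   [S ::= z S v]
zzSvv => zzzSvvv   [S ::= z S v]
zzzSvvv => zzzzSvvvv   [S ::= z S v]
zzzzSvvvv => zzzzzSvvvvv   [S ::= z S v]
zzzzzSvvvvv => zzzzzzSvvvvvv   [S ::= z S v]
zzzzzzSvvvvvv => zzzzzzzSvvvvvvv   [S ::= z S v]
zzzzzzzSvvvvvvv => zzzzzzzzvvvvvvvv   [S ::= z v]

S => zSv => zzSvv => zzzSvvv => zzzzSvvvv => zzzzzSvvvvv => zzzzzzSvvvvvv => zzzzzzzSvvvvvvv => zzzzzzzzvvvvvvvv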